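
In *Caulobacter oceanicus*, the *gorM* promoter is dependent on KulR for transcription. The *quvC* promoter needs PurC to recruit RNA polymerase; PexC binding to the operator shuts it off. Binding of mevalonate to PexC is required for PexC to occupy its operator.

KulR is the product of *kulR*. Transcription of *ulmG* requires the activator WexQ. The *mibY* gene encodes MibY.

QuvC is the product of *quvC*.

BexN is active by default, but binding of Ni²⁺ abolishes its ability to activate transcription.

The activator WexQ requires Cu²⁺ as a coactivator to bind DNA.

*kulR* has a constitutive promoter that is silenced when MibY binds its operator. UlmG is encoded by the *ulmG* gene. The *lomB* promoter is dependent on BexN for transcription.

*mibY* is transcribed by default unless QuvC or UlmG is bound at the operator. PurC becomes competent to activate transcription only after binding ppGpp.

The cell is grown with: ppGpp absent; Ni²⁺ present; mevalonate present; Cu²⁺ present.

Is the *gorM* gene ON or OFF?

ppGpp is absent, so PurC is inactive.
Mevalonate is present, so PexC is active.
With repressor PexC bound, *quvC* is not transcribed.
So QuvC is not produced.
Cu²⁺ is present, so WexQ is active.
No repressor is bound and WexQ is active, so *ulmG* is transcribed.
So UlmG is produced and active.
With repressor UlmG bound, *mibY* is not transcribed.
So MibY is not produced.
With no repressor bound, *kulR* is transcribed.
So KulR is produced and active.
No repressor is bound and KulR is active, so *gorM* is transcribed.

ON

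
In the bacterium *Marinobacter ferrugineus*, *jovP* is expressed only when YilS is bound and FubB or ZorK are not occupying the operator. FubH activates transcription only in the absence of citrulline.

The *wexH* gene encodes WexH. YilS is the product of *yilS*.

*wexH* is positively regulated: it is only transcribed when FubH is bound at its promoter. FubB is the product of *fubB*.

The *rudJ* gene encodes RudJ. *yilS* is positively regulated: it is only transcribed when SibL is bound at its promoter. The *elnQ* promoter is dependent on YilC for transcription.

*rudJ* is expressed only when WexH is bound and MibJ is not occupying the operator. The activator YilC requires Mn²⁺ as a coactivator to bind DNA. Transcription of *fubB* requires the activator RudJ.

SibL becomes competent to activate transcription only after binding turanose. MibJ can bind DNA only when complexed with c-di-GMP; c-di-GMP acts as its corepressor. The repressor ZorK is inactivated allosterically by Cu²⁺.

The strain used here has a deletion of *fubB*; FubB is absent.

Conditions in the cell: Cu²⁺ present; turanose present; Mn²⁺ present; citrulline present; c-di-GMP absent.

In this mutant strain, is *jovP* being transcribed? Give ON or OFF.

FubB is non-functional in this strain, so it has no effect.
Turanose is present, so SibL is active.
No repressor is bound and SibL is active, so *yilS* is transcribed.
So YilS is produced and active.
Cu²⁺ is present, so ZorK is inactive.
No repressor is bound and YilS is active, so *jovP* is transcribed.

ON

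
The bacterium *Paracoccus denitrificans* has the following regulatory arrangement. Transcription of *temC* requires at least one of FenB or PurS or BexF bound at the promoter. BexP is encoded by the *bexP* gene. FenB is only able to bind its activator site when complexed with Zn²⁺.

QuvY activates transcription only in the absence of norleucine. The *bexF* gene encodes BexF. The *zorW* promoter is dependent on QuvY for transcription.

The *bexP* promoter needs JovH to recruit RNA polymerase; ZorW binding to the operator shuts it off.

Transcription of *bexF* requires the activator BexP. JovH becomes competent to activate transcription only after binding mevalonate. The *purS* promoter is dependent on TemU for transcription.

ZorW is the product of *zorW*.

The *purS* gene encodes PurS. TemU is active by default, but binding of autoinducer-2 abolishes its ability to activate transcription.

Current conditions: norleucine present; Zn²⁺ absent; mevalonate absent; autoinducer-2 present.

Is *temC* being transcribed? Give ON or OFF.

Zn²⁺ is absent, so FenB is inactive.
Autoinducer-2 is present, so TemU is inactive.
Required activator TemU is absent, so *purS* is not transcribed.
So PurS is not produced.
Norleucine is present, so QuvY is inactive.
Required activator QuvY is absent, so *zorW* is not transcribed.
So ZorW is not produced.
Mevalonate is absent, so JovH is inactive.
Required activator JovH is absent, so *bexP* is not transcribed.
So BexP is not produced.
Required activator BexP is absent, so *bexF* is not transcribed.
So BexF is not produced.
No activator is available at the *temC* promoter, so *temC* is not transcribed.

OFF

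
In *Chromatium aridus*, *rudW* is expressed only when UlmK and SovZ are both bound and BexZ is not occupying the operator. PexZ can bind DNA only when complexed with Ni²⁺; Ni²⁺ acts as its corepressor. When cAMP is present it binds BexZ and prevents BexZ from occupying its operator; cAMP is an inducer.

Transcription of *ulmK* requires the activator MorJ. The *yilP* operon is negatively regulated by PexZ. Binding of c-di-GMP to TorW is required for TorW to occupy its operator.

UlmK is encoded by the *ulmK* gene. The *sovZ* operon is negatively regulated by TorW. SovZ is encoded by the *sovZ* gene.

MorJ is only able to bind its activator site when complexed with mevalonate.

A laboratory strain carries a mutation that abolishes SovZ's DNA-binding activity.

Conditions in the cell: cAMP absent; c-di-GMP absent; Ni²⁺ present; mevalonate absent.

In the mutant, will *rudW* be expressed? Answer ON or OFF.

Mevalonate is absent, so MorJ is inactive.
Required activator MorJ is absent, so *ulmK* is not transcribed.
So UlmK is not produced.
SovZ is non-functional in this strain, so it has no effect.
cAMP is absent, so BexZ is active.
With repressor BexZ bound, *rudW* is not transcribed.

OFF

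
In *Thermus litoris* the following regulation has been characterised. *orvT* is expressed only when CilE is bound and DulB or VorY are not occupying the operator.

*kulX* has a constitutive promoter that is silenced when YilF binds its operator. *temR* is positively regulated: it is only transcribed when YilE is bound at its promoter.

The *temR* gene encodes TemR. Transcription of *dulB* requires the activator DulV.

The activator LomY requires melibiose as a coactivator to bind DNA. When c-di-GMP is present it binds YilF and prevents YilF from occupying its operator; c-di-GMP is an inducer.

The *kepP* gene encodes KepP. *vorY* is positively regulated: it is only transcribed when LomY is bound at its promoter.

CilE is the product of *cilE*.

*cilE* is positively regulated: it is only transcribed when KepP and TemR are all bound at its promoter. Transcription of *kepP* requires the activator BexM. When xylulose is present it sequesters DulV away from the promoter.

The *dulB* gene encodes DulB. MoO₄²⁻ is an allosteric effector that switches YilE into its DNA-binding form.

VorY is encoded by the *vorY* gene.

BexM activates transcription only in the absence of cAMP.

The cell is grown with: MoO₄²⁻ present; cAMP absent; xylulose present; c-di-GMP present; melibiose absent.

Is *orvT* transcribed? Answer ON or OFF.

Xylulose is present, so DulV is inactive.
Required activator DulV is absent, so *dulB* is not transcribed.
So DulB is not produced.
cAMP is absent, so BexM is active.
No repressor is bound and BexM is active, so *kepP* is transcribed.
So KepP is produced and active.
MoO₄²⁻ is present, so YilE is active.
No repressor is bound and YilE is active, so *temR* is transcribed.
So TemR is produced and active.
No repressor is bound and KepP and TemR are active, so *cilE* is transcribed.
So CilE is produced and active.
Melibiose is absent, so LomY is inactive.
Required activator LomY is absent, so *vorY* is not transcribed.
So VorY is not produced.
No repressor is bound and CilE is active, so *orvT* is transcribed.

ON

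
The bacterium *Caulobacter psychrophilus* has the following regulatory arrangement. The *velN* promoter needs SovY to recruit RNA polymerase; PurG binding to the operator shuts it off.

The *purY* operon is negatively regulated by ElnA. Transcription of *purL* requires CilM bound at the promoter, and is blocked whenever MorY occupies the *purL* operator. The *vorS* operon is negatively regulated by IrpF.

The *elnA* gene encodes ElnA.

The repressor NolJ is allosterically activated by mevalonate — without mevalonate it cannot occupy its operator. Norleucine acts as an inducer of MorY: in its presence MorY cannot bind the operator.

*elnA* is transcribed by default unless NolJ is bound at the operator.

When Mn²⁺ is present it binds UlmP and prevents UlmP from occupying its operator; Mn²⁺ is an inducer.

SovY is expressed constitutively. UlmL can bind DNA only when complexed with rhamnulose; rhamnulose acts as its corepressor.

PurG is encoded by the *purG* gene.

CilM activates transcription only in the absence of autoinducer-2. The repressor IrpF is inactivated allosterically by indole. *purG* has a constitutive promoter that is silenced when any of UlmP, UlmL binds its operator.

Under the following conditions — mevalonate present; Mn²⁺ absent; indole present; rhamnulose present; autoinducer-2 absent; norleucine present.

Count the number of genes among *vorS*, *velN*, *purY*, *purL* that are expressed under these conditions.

Indole is present, so IrpF is inactive.
With no repressor bound, *vorS* is transcribed.
→ *vorS* is ON.
Mn²⁺ is absent, so UlmP is active.
Rhamnulose is present, so UlmL is active.
With repressor UlmP bound, *purG* is not transcribed.
So PurG is not produced.
SovY is produced constitutively and is active.
No repressor is bound and SovY is active, so *velN* is transcribed.
→ *velN* is ON.
Mevalonate is present, so NolJ is active.
With repressor NolJ bound, *elnA* is not transcribed.
So ElnA is not produced.
With no repressor bound, *purY* is transcribed.
→ *purY* is ON.
Norleucine is present, so MorY is inactive.
Autoinducer-2 is absent, so CilM is active.
No repressor is bound and CilM is active, so *purL* is transcribed.
→ *purL* is ON.
4 of the 4 genes are transcribed.

4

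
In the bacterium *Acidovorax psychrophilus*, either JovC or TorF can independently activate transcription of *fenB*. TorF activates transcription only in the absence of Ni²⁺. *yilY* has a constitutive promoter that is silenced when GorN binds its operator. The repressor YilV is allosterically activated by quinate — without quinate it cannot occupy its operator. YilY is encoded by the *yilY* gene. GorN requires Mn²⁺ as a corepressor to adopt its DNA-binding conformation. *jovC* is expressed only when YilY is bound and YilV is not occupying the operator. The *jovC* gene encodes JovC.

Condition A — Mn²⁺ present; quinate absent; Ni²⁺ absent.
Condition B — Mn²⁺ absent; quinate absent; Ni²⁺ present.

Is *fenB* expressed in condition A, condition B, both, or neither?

Condition A:
Mn²⁺ is present, so GorN is active.
With repressor GorN bound, *yilY* is not transcribed.
So YilY is not produced.
Quinate is absent, so YilV is inactive.
Required activator YilY is absent, so *jovC* is not transcribed.
So JovC is not produced.
Ni²⁺ is absent, so TorF is active.
Activator TorF is present, so *fenB* is transcribed.
→ *fenB* is ON in A.
Condition B:
Mn²⁺ is absent, so GorN is inactive.
With no repressor bound, *yilY* is transcribed.
So YilY is produced and active.
Quinate is absent, so YilV is inactive.
No repressor is bound and YilY is active, so *jovC* is transcribed.
So JovC is produced and active.
Ni²⁺ is present, so TorF is inactive.
Activator JovC is present, so *fenB* is transcribed.
→ *fenB* is ON in B.

both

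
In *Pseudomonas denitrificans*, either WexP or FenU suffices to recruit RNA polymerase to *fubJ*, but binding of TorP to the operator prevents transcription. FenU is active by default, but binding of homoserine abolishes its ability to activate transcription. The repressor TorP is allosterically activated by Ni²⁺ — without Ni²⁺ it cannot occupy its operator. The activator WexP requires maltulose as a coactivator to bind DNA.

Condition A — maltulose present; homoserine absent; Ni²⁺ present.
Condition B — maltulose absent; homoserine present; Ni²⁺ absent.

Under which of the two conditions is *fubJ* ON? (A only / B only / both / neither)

Condition A:
Maltulose is present, so WexP is active.
Homoserine is absent, so FenU is active.
Ni²⁺ is present, so TorP is active.
With repressor TorP bound, *fubJ* is not transcribed.
→ *fubJ* is OFF in A.
Condition B:
Maltulose is absent, so WexP is inactive.
Homoserine is present, so FenU is inactive.
Ni²⁺ is absent, so TorP is inactive.
No activator is available at the *fubJ* promoter, so *fubJ* is not transcribed.
→ *fubJ* is OFF in B.

neither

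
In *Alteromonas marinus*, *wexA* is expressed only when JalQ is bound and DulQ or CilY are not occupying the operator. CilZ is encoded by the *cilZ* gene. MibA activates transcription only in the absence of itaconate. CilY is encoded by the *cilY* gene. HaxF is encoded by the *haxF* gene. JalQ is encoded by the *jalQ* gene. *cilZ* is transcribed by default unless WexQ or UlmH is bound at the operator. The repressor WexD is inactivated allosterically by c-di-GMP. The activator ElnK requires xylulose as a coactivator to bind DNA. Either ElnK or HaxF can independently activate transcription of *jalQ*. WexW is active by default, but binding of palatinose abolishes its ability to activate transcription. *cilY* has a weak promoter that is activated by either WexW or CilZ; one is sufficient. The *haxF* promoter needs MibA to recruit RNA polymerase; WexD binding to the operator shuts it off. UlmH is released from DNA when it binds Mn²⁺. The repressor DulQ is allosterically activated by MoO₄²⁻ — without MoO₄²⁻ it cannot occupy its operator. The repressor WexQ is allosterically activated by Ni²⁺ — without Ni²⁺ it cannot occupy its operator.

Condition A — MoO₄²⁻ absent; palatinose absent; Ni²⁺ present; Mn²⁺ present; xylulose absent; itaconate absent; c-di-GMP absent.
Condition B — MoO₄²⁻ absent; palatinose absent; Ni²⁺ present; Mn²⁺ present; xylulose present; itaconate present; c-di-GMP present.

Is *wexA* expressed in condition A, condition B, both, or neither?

Condition A:
MoO₄²⁻ is absent, so DulQ is inactive.
Palatinose is absent, so WexW is active.
Ni²⁺ is present, so WexQ is active.
Mn²⁺ is present, so UlmH is inactive.
With repressor WexQ bound, *cilZ* is not transcribed.
So CilZ is not produced.
Activator WexW is present, so *cilY* is transcribed.
So CilY is produced and active.
Xylulose is absent, so ElnK is inactive.
Itaconate is absent, so MibA is active.
c-di-GMP is absent, so WexD is active.
With repressor WexD bound, *haxF* is not transcribed.
So HaxF is not produced.
No activator is available at the *jalQ* promoter, so *jalQ* is not transcribed.
So JalQ is not produced.
With repressor CilY bound, *wexA* is not transcribed.
→ *wexA* is OFF in A.
Condition B:
MoO₄²⁻ is absent, so DulQ is inactive.
Palatinose is absent, so WexW is active.
Ni²⁺ is present, so WexQ is active.
Mn²⁺ is present, so UlmH is inactive.
With repressor WexQ bound, *cilZ* is not transcribed.
So CilZ is not produced.
Activator WexW is present, so *cilY* is transcribed.
So CilY is produced and active.
Xylulose is present, so ElnK is active.
Itaconate is present, so MibA is inactive.
c-di-GMP is present, so WexD is inactive.
Required activator MibA is absent, so *haxF* is not transcribed.
So HaxF is not produced.
Activator ElnK is present, so *jalQ* is transcribed.
So JalQ is produced and active.
With repressor CilY bound, *wexA* is not transcribed.
→ *wexA* is OFF in B.

neither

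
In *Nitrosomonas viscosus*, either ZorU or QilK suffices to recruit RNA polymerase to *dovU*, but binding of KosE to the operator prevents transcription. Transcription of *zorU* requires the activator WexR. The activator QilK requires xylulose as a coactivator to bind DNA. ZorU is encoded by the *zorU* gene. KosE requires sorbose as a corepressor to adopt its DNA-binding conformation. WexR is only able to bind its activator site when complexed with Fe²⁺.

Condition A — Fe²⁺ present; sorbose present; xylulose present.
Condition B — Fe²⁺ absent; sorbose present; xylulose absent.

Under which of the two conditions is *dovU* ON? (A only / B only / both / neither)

Condition A:
Fe²⁺ is present, so WexR is active.
No repressor is bound and WexR is active, so *zorU* is transcribed.
So ZorU is produced and active.
Sorbose is present, so KosE is active.
Xylulose is present, so QilK is active.
With repressor KosE bound, *dovU* is not transcribed.
→ *dovU* is OFF in A.
Condition B:
Fe²⁺ is absent, so WexR is inactive.
Required activator WexR is absent, so *zorU* is not transcribed.
So ZorU is not produced.
Sorbose is present, so KosE is active.
Xylulose is absent, so QilK is inactive.
With repressor KosE bound, *dovU* is not transcribed.
→ *dovU* is OFF in B.

neither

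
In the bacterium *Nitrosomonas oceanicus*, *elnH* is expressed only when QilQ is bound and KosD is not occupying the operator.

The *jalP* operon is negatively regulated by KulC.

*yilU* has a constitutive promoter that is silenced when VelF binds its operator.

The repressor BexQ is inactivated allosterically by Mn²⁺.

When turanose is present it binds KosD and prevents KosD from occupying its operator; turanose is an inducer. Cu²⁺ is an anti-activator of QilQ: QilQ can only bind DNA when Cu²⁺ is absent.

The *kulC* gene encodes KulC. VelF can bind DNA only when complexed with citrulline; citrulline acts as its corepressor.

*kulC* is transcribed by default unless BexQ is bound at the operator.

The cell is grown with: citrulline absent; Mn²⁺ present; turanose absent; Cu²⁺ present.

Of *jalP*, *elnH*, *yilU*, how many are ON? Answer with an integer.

1

Mn²⁺ is present, so BexQ is inactive.
With no repressor bound, *kulC* is transcribed.
So KulC is produced and active.
With repressor KulC bound, *jalP* is not transcribed.
→ *jalP* is OFF.
Cu²⁺ is present, so QilQ is inactive.
Turanose is absent, so KosD is active.
With repressor KosD bound, *elnH* is not transcribed.
→ *elnH* is OFF.
Citrulline is absent, so VelF is inactive.
With no repressor bound, *yilU* is transcribed.
→ *yilU* is ON.
1 of the 3 genes is transcribed.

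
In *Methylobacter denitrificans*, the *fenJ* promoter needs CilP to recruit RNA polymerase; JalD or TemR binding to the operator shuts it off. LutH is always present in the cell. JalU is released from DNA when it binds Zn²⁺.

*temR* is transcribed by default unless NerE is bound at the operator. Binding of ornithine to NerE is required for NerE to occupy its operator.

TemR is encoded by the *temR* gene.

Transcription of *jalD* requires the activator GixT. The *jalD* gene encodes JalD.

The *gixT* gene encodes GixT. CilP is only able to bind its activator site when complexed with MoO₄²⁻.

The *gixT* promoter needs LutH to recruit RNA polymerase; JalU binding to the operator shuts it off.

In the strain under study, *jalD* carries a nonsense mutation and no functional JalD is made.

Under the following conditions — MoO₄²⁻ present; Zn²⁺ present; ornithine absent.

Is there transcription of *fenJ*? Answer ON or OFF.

JalD is non-functional in this strain, so it has no effect.
Ornithine is absent, so NerE is inactive.
With no repressor bound, *temR* is transcribed.
So TemR is produced and active.
MoO₄²⁻ is present, so CilP is active.
With repressor TemR bound, *fenJ* is not transcribed.

OFF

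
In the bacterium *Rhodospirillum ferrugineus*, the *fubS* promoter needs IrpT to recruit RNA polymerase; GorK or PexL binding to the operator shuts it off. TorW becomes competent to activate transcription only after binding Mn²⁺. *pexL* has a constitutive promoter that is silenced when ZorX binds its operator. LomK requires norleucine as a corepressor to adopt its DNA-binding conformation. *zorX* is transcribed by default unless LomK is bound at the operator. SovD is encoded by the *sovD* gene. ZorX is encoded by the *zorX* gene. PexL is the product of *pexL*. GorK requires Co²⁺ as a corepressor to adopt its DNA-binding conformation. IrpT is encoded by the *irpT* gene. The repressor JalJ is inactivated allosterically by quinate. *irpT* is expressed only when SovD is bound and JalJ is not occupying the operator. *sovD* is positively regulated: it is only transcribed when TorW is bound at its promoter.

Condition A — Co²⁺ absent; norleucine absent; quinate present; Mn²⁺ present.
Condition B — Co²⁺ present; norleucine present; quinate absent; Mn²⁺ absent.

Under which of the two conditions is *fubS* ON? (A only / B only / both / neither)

A only

Condition A:
Co²⁺ is absent, so GorK is inactive.
Norleucine is absent, so LomK is inactive.
With no repressor bound, *zorX* is transcribed.
So ZorX is produced and active.
With repressor ZorX bound, *pexL* is not transcribed.
So PexL is not produced.
Quinate is present, so JalJ is inactive.
Mn²⁺ is present, so TorW is active.
No repressor is bound and TorW is active, so *sovD* is transcribed.
So SovD is produced and active.
No repressor is bound and SovD is active, so *irpT* is transcribed.
So IrpT is produced and active.
No repressor is bound and IrpT is active, so *fubS* is transcribed.
→ *fubS* is ON in A.
Condition B:
Co²⁺ is present, so GorK is active.
Norleucine is present, so LomK is active.
With repressor LomK bound, *zorX* is not transcribed.
So ZorX is not produced.
With no repressor bound, *pexL* is transcribed.
So PexL is produced and active.
Quinate is absent, so JalJ is active.
Mn²⁺ is absent, so TorW is inactive.
Required activator TorW is absent, so *sovD* is not transcribed.
So SovD is not produced.
With repressor JalJ bound, *irpT* is not transcribed.
So IrpT is not produced.
With repressor GorK bound, *fubS* is not transcribed.
→ *fubS* is OFF in B.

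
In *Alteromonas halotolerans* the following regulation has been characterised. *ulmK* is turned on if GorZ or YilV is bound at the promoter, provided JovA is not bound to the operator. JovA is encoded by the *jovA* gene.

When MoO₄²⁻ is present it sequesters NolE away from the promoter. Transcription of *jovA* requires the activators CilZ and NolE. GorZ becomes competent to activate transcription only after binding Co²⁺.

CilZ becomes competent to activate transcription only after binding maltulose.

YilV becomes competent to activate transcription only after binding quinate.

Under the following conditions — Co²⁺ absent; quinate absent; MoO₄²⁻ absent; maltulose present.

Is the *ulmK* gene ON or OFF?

OFF

Co²⁺ is absent, so GorZ is inactive.
Maltulose is present, so CilZ is active.
MoO₄²⁻ is absent, so NolE is active.
No repressor is bound and CilZ and NolE are active, so *jovA* is transcribed.
So JovA is produced and active.
Quinate is absent, so YilV is inactive.
With repressor JovA bound, *ulmK* is not transcribed.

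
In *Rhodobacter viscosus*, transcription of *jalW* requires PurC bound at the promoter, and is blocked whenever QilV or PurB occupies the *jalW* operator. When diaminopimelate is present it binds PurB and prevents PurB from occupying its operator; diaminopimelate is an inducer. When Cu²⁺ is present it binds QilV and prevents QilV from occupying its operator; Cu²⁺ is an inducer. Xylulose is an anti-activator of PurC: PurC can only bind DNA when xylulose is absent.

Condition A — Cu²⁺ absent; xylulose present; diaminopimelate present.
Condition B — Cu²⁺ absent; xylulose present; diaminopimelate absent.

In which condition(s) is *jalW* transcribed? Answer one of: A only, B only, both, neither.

neither

Condition A:
Cu²⁺ is absent, so QilV is active.
Xylulose is present, so PurC is inactive.
Diaminopimelate is present, so PurB is inactive.
With repressor QilV bound, *jalW* is not transcribed.
→ *jalW* is OFF in A.
Condition B:
Cu²⁺ is absent, so QilV is active.
Xylulose is present, so PurC is inactive.
Diaminopimelate is absent, so PurB is active.
With repressor QilV bound, *jalW* is not transcribed.
→ *jalW* is OFF in B.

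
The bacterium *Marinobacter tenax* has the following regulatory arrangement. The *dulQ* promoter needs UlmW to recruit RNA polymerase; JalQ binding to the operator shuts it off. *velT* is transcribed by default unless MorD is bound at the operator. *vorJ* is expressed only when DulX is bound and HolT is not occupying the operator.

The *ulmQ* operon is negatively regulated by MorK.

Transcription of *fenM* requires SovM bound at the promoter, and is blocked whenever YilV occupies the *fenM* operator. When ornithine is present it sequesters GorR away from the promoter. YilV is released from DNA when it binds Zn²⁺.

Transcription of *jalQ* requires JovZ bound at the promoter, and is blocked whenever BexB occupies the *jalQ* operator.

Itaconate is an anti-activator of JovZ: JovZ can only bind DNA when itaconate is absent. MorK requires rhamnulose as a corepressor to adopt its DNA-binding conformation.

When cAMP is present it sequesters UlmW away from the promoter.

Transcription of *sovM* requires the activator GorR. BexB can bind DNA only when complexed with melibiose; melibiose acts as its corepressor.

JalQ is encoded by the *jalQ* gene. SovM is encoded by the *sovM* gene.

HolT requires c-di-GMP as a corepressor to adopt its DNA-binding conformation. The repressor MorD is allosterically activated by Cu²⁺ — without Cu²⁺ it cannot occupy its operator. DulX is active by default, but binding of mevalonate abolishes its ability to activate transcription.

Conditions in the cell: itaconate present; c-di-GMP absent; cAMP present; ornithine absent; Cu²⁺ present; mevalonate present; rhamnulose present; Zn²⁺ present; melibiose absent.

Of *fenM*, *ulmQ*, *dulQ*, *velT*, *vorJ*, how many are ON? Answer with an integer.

1

Zn²⁺ is present, so YilV is inactive.
Ornithine is absent, so GorR is active.
No repressor is bound and GorR is active, so *sovM* is transcribed.
So SovM is produced and active.
No repressor is bound and SovM is active, so *fenM* is transcribed.
→ *fenM* is ON.
Rhamnulose is present, so MorK is active.
With repressor MorK bound, *ulmQ* is not transcribed.
→ *ulmQ* is OFF.
Itaconate is present, so JovZ is inactive.
Melibiose is absent, so BexB is inactive.
Required activator JovZ is absent, so *jalQ* is not transcribed.
So JalQ is not produced.
cAMP is present, so UlmW is inactive.
Required activator UlmW is absent, so *dulQ* is not transcribed.
→ *dulQ* is OFF.
Cu²⁺ is present, so MorD is active.
With repressor MorD bound, *velT* is not transcribed.
→ *velT* is OFF.
Mevalonate is present, so DulX is inactive.
c-di-GMP is absent, so HolT is inactive.
Required activator DulX is absent, so *vorJ* is not transcribed.
→ *vorJ* is OFF.
1 of the 5 genes is transcribed.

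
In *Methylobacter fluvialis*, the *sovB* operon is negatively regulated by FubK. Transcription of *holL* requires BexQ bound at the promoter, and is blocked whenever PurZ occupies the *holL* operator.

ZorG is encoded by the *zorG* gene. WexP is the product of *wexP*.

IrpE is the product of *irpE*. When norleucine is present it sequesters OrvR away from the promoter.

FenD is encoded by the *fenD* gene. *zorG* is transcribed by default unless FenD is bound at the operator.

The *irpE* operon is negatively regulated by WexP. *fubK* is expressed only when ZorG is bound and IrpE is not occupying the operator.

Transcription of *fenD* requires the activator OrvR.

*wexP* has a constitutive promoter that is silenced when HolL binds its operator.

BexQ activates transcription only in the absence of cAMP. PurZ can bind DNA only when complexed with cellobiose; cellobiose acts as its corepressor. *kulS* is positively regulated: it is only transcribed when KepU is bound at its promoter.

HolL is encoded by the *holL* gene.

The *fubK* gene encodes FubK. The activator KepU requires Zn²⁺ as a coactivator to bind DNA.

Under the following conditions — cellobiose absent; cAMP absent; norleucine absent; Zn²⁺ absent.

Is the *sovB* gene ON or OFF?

ON

cAMP is absent, so BexQ is active.
Cellobiose is absent, so PurZ is inactive.
No repressor is bound and BexQ is active, so *holL* is transcribed.
So HolL is produced and active.
With repressor HolL bound, *wexP* is not transcribed.
So WexP is not produced.
With no repressor bound, *irpE* is transcribed.
So IrpE is produced and active.
Norleucine is absent, so OrvR is active.
No repressor is bound and OrvR is active, so *fenD* is transcribed.
So FenD is produced and active.
With repressor FenD bound, *zorG* is not transcribed.
So ZorG is not produced.
With repressor IrpE bound, *fubK* is not transcribed.
So FubK is not produced.
With no repressor bound, *sovB* is transcribed.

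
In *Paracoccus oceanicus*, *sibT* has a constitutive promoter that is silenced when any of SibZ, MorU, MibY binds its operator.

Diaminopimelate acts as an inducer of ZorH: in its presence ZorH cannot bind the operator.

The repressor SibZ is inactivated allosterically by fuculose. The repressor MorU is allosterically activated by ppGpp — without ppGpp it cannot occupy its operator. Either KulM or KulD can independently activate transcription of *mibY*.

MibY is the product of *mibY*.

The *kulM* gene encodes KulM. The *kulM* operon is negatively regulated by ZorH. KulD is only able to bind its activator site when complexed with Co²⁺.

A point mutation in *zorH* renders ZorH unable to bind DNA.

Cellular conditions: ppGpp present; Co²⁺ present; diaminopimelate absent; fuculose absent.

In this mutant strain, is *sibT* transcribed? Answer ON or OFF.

Fuculose is absent, so SibZ is active.
ppGpp is present, so MorU is active.
ZorH is non-functional in this strain, so it has no effect.
With no repressor bound, *kulM* is transcribed.
So KulM is produced and active.
Co²⁺ is present, so KulD is active.
Activator KulM is present, so *mibY* is transcribed.
So MibY is produced and active.
With repressor SibZ bound, *sibT* is not transcribed.

OFF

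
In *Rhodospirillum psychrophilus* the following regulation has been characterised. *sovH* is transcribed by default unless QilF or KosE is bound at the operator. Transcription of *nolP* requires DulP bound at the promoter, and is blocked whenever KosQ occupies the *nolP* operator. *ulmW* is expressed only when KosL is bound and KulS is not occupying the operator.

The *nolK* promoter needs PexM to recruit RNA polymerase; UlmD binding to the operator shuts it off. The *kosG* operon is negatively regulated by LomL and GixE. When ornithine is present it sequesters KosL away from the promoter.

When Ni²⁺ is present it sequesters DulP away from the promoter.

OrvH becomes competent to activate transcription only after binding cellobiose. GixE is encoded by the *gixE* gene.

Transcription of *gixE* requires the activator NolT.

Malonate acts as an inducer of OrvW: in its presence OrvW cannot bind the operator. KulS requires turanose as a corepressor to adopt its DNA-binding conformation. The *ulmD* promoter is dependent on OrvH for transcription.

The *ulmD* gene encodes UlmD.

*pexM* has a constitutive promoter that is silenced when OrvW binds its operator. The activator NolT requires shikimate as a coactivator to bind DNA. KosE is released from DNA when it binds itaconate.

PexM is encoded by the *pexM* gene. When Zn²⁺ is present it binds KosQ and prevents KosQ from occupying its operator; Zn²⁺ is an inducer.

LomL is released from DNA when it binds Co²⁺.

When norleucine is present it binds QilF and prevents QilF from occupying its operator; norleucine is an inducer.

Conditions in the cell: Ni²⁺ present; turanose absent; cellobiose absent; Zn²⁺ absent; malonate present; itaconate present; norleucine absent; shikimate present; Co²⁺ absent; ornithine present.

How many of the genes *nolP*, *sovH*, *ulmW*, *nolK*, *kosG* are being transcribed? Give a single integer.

1

Ni²⁺ is present, so DulP is inactive.
Zn²⁺ is absent, so KosQ is active.
With repressor KosQ bound, *nolP* is not transcribed.
→ *nolP* is OFF.
Norleucine is absent, so QilF is active.
Itaconate is present, so KosE is inactive.
With repressor QilF bound, *sovH* is not transcribed.
→ *sovH* is OFF.
Turanose is absent, so KulS is inactive.
Ornithine is present, so KosL is inactive.
Required activator KosL is absent, so *ulmW* is not transcribed.
→ *ulmW* is OFF.
Malonate is present, so OrvW is inactive.
With no repressor bound, *pexM* is transcribed.
So PexM is produced and active.
Cellobiose is absent, so OrvH is inactive.
Required activator OrvH is absent, so *ulmD* is not transcribed.
So UlmD is not produced.
No repressor is bound and PexM is active, so *nolK* is transcribed.
→ *nolK* is ON.
Co²⁺ is absent, so LomL is active.
Shikimate is present, so NolT is active.
No repressor is bound and NolT is active, so *gixE* is transcribed.
So GixE is produced and active.
With repressor LomL bound, *kosG* is not transcribed.
→ *kosG* is OFF.
1 of the 5 genes is transcribed.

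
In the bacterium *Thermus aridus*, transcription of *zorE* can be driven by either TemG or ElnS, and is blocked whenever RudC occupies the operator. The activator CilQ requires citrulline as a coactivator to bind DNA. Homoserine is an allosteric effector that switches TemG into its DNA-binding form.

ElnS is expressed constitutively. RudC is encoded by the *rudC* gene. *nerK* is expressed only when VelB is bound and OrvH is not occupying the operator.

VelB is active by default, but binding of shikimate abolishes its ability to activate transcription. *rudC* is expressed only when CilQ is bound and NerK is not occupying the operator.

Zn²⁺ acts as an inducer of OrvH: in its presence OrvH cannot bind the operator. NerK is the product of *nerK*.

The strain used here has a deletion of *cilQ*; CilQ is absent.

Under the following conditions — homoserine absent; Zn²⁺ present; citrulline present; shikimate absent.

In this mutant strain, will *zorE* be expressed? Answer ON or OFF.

ON

CilQ is non-functional in this strain, so it has no effect.
Zn²⁺ is present, so OrvH is inactive.
Shikimate is absent, so VelB is active.
No repressor is bound and VelB is active, so *nerK* is transcribed.
So NerK is produced and active.
With repressor NerK bound, *rudC* is not transcribed.
So RudC is not produced.
Homoserine is absent, so TemG is inactive.
ElnS is produced constitutively and is active.
Activator ElnS is present, so *zorE* is transcribed.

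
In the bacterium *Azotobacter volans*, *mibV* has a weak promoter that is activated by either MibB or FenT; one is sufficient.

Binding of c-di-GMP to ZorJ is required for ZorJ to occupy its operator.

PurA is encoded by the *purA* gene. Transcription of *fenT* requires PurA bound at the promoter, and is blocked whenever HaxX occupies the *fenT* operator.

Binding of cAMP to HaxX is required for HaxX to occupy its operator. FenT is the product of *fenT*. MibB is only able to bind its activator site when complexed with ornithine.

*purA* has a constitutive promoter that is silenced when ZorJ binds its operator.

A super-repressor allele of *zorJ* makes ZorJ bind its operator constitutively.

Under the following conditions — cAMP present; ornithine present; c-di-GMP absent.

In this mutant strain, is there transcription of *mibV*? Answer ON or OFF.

Ornithine is present, so MibB is active.
ZorJ is constitutively active in this strain.
With repressor ZorJ bound, *purA* is not transcribed.
So PurA is not produced.
cAMP is present, so HaxX is active.
With repressor HaxX bound, *fenT* is not transcribed.
So FenT is not produced.
Activator MibB is present, so *mibV* is transcribed.

ON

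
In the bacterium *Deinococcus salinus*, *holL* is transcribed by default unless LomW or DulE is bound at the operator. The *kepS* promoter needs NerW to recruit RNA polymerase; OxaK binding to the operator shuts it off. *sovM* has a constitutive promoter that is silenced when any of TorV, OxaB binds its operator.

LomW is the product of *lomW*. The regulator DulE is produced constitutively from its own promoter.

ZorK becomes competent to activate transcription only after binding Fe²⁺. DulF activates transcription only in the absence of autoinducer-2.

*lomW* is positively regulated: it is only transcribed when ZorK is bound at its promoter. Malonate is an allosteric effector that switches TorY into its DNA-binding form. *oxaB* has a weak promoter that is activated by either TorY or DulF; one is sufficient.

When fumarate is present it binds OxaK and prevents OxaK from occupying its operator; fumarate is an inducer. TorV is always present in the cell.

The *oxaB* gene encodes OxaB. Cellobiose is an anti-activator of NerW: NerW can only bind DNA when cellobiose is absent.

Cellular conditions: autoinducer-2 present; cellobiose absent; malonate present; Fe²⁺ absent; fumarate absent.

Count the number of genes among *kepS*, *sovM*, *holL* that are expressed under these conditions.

0

Fumarate is absent, so OxaK is active.
Cellobiose is absent, so NerW is active.
With repressor OxaK bound, *kepS* is not transcribed.
→ *kepS* is OFF.
TorV is produced constitutively and is active.
Malonate is present, so TorY is active.
Autoinducer-2 is present, so DulF is inactive.
Activator TorY is present, so *oxaB* is transcribed.
So OxaB is produced and active.
With repressor TorV bound, *sovM* is not transcribed.
→ *sovM* is OFF.
Fe²⁺ is absent, so ZorK is inactive.
Required activator ZorK is absent, so *lomW* is not transcribed.
So LomW is not produced.
DulE is produced constitutively and is active.
With repressor DulE bound, *holL* is not transcribed.
→ *holL* is OFF.
0 of the 3 genes are transcribed.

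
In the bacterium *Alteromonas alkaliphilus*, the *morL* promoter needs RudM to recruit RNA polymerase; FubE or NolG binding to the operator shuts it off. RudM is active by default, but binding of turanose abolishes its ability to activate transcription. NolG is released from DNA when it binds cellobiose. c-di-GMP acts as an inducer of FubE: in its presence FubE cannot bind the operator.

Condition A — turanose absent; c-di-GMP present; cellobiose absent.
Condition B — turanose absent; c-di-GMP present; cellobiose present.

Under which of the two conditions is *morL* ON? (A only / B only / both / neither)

Condition A:
Turanose is absent, so RudM is active.
c-di-GMP is present, so FubE is inactive.
Cellobiose is absent, so NolG is active.
With repressor NolG bound, *morL* is not transcribed.
→ *morL* is OFF in A.
Condition B:
Turanose is absent, so RudM is active.
c-di-GMP is present, so FubE is inactive.
Cellobiose is present, so NolG is inactive.
No repressor is bound and RudM is active, so *morL* is transcribed.
→ *morL* is ON in B.

B only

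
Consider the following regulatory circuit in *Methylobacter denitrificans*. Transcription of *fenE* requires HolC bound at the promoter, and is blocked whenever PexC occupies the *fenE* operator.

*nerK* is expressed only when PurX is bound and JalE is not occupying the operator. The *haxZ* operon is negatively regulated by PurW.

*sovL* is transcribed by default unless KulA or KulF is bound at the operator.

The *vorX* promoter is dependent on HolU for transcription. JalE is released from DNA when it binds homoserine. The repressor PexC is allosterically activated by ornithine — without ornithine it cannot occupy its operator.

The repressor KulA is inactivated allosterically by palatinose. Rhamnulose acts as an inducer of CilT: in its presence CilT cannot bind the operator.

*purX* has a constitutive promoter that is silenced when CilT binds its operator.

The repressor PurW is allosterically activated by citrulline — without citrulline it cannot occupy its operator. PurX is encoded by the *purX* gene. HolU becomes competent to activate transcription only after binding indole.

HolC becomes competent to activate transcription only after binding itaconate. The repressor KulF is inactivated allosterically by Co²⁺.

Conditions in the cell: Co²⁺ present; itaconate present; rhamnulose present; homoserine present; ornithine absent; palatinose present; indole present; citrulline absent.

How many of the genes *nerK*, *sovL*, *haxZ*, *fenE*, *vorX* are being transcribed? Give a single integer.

Rhamnulose is present, so CilT is inactive.
With no repressor bound, *purX* is transcribed.
So PurX is produced and active.
Homoserine is present, so JalE is inactive.
No repressor is bound and PurX is active, so *nerK* is transcribed.
→ *nerK* is ON.
Palatinose is present, so KulA is inactive.
Co²⁺ is present, so KulF is inactive.
With no repressor bound, *sovL* is transcribed.
→ *sovL* is ON.
Citrulline is absent, so PurW is inactive.
With no repressor bound, *haxZ* is transcribed.
→ *haxZ* is ON.
Itaconate is present, so HolC is active.
Ornithine is absent, so PexC is inactive.
No repressor is bound and HolC is active, so *fenE* is transcribed.
→ *fenE* is ON.
Indole is present, so HolU is active.
No repressor is bound and HolU is active, so *vorX* is transcribed.
→ *vorX* is ON.
5 of the 5 genes are transcribed.

5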